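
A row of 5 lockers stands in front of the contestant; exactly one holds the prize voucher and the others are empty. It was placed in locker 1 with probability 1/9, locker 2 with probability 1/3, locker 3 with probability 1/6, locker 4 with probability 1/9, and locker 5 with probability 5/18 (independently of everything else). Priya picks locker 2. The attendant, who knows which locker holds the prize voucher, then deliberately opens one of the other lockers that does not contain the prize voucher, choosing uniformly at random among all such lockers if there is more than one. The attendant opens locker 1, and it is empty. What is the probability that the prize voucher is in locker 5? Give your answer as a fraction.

Consider each possible location of the prize voucher in turn.
If it is in locker 1 (prior 1/9): the attendant opened locker 1, so this case is ruled out; weight (1/9)·0 = 0.
If it is in locker 2 (prior 1/3): the attendant has 4 equally likely choices, so probability 1/4; weight (1/3)·(1/4) = 1/12.
If it is in locker 3 (prior 1/6): the attendant has 3 equally likely choices, so probability 1/3; weight (1/6)·(1/3) = 1/18.
If it is in locker 4 (prior 1/9): the attendant has 3 equally likely choices, so probability 1/3; weight (1/9)·(1/3) = 1/27.
If it is in locker 5 (prior 5/18): the attendant has 3 equally likely choices, so probability 1/3; weight (5/18)·(1/3) = 5/54.
The weights sum to 29/108.
So P(the prize voucher in locker 5 | the attendant opened locker 1) = (5/54) / (29/108) = 10/29.

10/29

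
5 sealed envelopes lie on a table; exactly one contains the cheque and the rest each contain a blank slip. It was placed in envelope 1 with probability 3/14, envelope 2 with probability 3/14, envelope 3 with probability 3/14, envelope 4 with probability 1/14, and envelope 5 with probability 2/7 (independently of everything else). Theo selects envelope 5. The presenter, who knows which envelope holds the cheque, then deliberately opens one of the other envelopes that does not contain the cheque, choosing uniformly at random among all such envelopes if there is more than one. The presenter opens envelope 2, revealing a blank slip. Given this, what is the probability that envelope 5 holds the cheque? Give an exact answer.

3/10

Condition on the true location of the cheque.
If it is in either of envelopes 1 and 3 (prior 3/14 each): the presenter has 3 equally likely choices, so probability 1/3; weight (3/14)·(1/3) = 1/14 each.
If it is in envelope 2 (prior 3/14): the presenter opened envelope 2, so this case is ruled out; weight (3/14)·0 = 0.
If it is in envelope 4 (prior 1/14): the presenter has 3 equally likely choices, so probability 1/3; weight (1/14)·(1/3) = 1/42.
If it is in envelope 5 (prior 2/7): the presenter has 4 equally likely choices, so probability 1/4; weight (2/7)·(1/4) = 1/14.
The weights sum to 5/21.
So P(the cheque in envelope 5 | the presenter opened envelope 2) = (1/14) / (5/21) = 3/10.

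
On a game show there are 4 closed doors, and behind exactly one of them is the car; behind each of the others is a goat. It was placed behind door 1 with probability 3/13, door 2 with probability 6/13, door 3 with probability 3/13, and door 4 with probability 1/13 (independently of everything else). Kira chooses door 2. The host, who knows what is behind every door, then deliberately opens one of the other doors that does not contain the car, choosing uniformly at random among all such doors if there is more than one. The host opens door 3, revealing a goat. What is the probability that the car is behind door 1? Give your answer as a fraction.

3/8

Condition on the true location of the car.
If it is behind door 1 (prior 3/13): the host has 2 equally likely choices, so probability 1/2; weight (3/13)·(1/2) = 3/26.
If it is behind door 2 (prior 6/13): the host has 3 equally likely choices, so probability 1/3; weight (6/13)·(1/3) = 2/13.
If it is behind door 3 (prior 3/13): the host opened door 3, so this case is ruled out; weight (3/13)·0 = 0.
If it is behind door 4 (prior 1/13): the host has 2 equally likely choices, so probability 1/2; weight (1/13)·(1/2) = 1/26.
The weights sum to 4/13.
So P(the car behind door 1 | the host opened door 3) = (3/26) / (4/13) = 3/8.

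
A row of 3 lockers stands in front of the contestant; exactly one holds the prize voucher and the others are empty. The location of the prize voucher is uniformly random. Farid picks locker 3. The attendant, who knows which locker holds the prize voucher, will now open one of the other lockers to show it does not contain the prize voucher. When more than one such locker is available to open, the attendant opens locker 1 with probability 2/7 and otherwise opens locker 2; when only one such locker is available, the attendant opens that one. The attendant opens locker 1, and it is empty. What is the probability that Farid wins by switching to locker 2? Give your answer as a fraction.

7/9

Consider each possible location of the prize voucher in turn.
If it is in locker 1 (prior 1/3): the attendant opened locker 1, so this case is ruled out; weight (1/3)·0 = 0.
If it is in locker 2 (prior 1/3): only locker 1 is available, probability 1; weight (1/3)·1 = 1/3.
If it is in locker 3 (prior 1/3): locker 1 is available, opened with probability 2/7; weight (1/3)·(2/7) = 2/21.
The weights sum to 3/7.
So P(the prize voucher in locker 2 | the attendant opened locker 1) = (1/3) / (3/7) = 7/9.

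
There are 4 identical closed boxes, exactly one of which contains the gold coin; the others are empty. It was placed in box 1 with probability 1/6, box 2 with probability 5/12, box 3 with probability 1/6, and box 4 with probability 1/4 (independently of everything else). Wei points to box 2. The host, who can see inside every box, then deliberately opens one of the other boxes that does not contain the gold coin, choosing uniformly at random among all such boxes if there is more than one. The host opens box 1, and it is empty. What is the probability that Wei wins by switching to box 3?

6/25

Consider each possible location of the gold coin in turn.
If it is in box 1 (prior 1/6): the host opened box 1, so this case is ruled out; weight (1/6)·0 = 0.
If it is in box 2 (prior 5/12): the host has 3 equally likely choices, so probability 1/3; weight (5/12)·(1/3) = 5/36.
If it is in box 3 (prior 1/6): the host has 2 equally likely choices, so probability 1/2; weight (1/6)·(1/2) = 1/12.
If it is in box 4 (prior 1/4): the host has 2 equally likely choices, so probability 1/2; weight (1/4)·(1/2) = 1/8.
The weights sum to 25/72.
So P(the gold coin in box 3 | the host opened box 1) = (1/12) / (25/72) = 6/25.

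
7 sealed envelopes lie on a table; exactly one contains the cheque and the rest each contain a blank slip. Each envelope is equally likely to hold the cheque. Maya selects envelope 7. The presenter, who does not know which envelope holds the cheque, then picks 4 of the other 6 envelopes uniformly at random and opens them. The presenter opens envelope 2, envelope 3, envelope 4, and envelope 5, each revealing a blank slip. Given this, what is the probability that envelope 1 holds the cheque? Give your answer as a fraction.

1/3

Because the presenter chose which envelopes to open without knowing where the cheque is, the choice is independent of the prize location. Learning that none of the 4 opened envelopes holds the cheque simply rules out those 4 locations and leaves the remaining 3 envelopes still equally likely by symmetry.
So P(the cheque in envelope 1) = 1/3.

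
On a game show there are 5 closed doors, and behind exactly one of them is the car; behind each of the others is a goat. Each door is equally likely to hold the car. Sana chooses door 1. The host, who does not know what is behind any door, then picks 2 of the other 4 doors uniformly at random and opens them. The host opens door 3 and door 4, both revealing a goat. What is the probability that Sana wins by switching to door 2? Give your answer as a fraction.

Condition on the true location of the car.
If it is behind any of doors 1, 2, and 5 (prior 1/5 each): the host picks exactly this set with probability 1/6 regardless, and none is the prize; weight (1/5)·(1/6) = 1/30 each.
If it is behind either of doors 3 and 4 (prior 1/5 each): that door was opened and seen not to hold the prize — ruled out; weight (1/5)·0 = 0 each.
The weights sum to 1/10.
So P(the car behind door 2 | the host opened door 3 and door 4) = (1/30) / (1/10) = 1/3.

1/3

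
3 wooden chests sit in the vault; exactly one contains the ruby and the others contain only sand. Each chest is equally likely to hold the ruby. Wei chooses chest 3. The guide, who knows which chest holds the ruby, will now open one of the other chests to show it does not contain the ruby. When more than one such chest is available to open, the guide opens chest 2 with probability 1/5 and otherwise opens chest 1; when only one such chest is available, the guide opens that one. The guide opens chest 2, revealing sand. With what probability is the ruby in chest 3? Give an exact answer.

Consider each possible location of the ruby in turn.
If it is in chest 1 (prior 1/3): only chest 2 is available, probability 1; weight (1/3)·1 = 1/3.
If it is in chest 2 (prior 1/3): the guide opened chest 2, so this case is ruled out; weight (1/3)·0 = 0.
If it is in chest 3 (prior 1/3): chest 2 is available, opened with probability 1/5; weight (1/3)·(1/5) = 1/15.
The weights sum to 2/5.
So P(the ruby in chest 3 | the guide opened chest 2) = (1/15) / (2/5) = 1/6.

1/6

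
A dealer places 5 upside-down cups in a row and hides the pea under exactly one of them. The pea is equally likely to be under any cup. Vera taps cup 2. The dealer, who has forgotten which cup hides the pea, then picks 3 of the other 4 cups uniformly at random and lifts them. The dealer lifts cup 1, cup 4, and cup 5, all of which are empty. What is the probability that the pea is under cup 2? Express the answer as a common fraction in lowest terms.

1/2

Condition on the true location of the pea.
If it is under any of cups 1, 4, and 5 (prior 1/5 each): that cup was opened and seen not to hold the prize — ruled out; weight (1/5)·0 = 0 each.
If it is under either of cups 2 and 3 (prior 1/5 each): the dealer picks exactly this set with probability 1/4 regardless, and none is the prize; weight (1/5)·(1/4) = 1/20 each.
The weights sum to 1/10.
So P(the pea under cup 2 | the dealer opened cup 1, cup 4, and cup 5) = (1/20) / (1/10) = 1/2.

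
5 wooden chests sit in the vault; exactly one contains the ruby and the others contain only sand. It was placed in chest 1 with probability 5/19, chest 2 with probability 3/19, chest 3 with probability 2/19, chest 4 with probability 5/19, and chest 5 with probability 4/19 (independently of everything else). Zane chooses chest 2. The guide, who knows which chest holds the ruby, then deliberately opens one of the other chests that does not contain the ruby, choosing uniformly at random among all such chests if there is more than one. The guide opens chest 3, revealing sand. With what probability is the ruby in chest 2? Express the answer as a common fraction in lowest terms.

9/65

Apply Bayes' rule, conditioning on where the ruby actually is.
If it is in either of chests 1 and 4 (prior 5/19 each): the guide has 3 equally likely choices, so probability 1/3; weight (5/19)·(1/3) = 5/57 each.
If it is in chest 2 (prior 3/19): the guide has 4 equally likely choices, so probability 1/4; weight (3/19)·(1/4) = 3/76.
If it is in chest 3 (prior 2/19): the guide opened chest 3, so this case is ruled out; weight (2/19)·0 = 0.
If it is in chest 5 (prior 4/19): the guide has 3 equally likely choices, so probability 1/3; weight (4/19)·(1/3) = 4/57.
The weights sum to 65/228.
So P(the ruby in chest 2 | the guide opened chest 3) = (3/76) / (65/228) = 9/65.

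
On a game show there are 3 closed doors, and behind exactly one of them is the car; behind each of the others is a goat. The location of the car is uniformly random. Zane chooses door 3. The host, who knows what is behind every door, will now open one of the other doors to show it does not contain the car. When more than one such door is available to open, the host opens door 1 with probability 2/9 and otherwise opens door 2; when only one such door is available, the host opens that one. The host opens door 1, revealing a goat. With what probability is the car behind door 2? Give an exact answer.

Consider each possible location of the car in turn.
If it is behind door 1 (prior 1/3): the host opened door 1, so this case is ruled out; weight (1/3)·0 = 0.
If it is behind door 2 (prior 1/3): only door 1 is available, probability 1; weight (1/3)·1 = 1/3.
If it is behind door 3 (prior 1/3): door 1 is available, opened with probability 2/9; weight (1/3)·(2/9) = 2/27.
The weights sum to 11/27.
So P(the car behind door 2 | the host opened door 1) = (1/3) / (11/27) = 9/11.

9/11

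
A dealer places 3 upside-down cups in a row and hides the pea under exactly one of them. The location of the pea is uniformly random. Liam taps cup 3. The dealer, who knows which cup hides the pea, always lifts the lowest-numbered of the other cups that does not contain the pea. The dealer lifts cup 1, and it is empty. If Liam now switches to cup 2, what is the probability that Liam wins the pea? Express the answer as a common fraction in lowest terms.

1/2

Apply Bayes' rule, conditioning on where the pea actually is.
If it is under cup 1 (prior 1/3): the dealer opened cup 1, so this case is ruled out; weight (1/3)·0 = 0.
If it is under either of cups 2 and 3 (prior 1/3 each): cup 1 is the lowest-numbered option available, probability 1; weight (1/3)·1 = 1/3 each.
The weights sum to 2/3.
So P(the pea under cup 2 | the dealer opened cup 1) = (1/3) / (2/3) = 1/2.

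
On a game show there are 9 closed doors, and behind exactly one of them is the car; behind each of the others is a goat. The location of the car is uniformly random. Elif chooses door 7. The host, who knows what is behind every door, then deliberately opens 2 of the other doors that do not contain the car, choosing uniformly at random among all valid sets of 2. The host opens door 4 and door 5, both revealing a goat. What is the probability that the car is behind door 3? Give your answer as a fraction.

4/27

Condition on the true location of the car.
If it is behind any of doors 1, 2, 3, 6, 8, and 9 (prior 1/9 each): the host has 21 equally likely choices, so probability 1/21; weight (1/9)·(1/21) = 1/189 each.
If it is behind either of doors 4 and 5 (prior 1/9 each): that door was opened and seen not to hold the prize — ruled out; weight (1/9)·0 = 0 each.
If it is behind door 7 (prior 1/9): the host has 28 equally likely choices, so probability 1/28; weight (1/9)·(1/28) = 1/252.
The weights sum to 1/28.
So P(the car behind door 3 | the host opened door 4 and door 5) = (1/189) / (1/28) = 4/27.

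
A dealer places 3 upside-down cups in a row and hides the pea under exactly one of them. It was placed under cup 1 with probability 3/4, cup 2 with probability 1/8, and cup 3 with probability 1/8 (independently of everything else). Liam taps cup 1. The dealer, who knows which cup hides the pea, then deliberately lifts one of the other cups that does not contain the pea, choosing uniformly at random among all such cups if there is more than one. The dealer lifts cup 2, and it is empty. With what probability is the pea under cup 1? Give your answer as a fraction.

3/4

Apply Bayes' rule, conditioning on where the pea actually is.
If it is under cup 1 (prior 3/4): the dealer has 2 equally likely choices, so probability 1/2; weight (3/4)·(1/2) = 3/8.
If it is under cup 2 (prior 1/8): the dealer opened cup 2, so this case is ruled out; weight (1/8)·0 = 0.
If it is under cup 3 (prior 1/8): the dealer has no choice, probability 1; weight (1/8)·1 = 1/8.
The weights sum to 1/2.
So P(the pea under cup 1 | the dealer opened cup 2) = (3/8) / (1/2) = 3/4.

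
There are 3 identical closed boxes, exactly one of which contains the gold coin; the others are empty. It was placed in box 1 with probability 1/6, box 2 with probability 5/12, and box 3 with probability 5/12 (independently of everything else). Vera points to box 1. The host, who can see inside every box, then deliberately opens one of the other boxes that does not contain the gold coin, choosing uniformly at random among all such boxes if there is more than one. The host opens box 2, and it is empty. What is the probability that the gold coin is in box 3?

5/6

Condition on the true location of the gold coin.
If it is in box 1 (prior 1/6): the host has 2 equally likely choices, so probability 1/2; weight (1/6)·(1/2) = 1/12.
If it is in box 2 (prior 5/12): the host opened box 2, so this case is ruled out; weight (5/12)·0 = 0.
If it is in box 3 (prior 5/12): the host has no choice, probability 1; weight (5/12)·1 = 5/12.
The weights sum to 1/2.
So P(the gold coin in box 3 | the host opened box 2) = (5/12) / (1/2) = 5/6.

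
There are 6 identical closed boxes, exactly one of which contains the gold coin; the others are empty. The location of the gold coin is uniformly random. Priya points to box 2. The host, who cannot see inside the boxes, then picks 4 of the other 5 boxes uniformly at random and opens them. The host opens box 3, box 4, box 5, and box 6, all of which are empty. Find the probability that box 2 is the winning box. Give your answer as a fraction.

Apply Bayes' rule, conditioning on where the gold coin actually is.
If it is in either of boxes 1 and 2 (prior 1/6 each): the host picks exactly this set with probability 1/5 regardless, and none is the prize; weight (1/6)·(1/5) = 1/30 each.
If it is in any of boxes 3, 4, 5, and 6 (prior 1/6 each): that box was opened and seen not to hold the prize — ruled out; weight (1/6)·0 = 0 each.
The weights sum to 1/15.
So P(the gold coin in box 2 | the host opened box 3, box 4, box 5, and box 6) = (1/30) / (1/15) = 1/2.

1/2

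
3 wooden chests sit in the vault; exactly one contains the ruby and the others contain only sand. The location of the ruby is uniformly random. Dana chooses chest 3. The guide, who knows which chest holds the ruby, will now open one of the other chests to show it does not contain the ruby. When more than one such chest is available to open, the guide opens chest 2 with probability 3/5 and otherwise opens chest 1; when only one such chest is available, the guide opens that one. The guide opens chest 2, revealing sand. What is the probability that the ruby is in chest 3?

3/8

Consider each possible location of the ruby in turn.
If it is in chest 1 (prior 1/3): only chest 2 is available, probability 1; weight (1/3)·1 = 1/3.
If it is in chest 2 (prior 1/3): the guide opened chest 2, so this case is ruled out; weight (1/3)·0 = 0.
If it is in chest 3 (prior 1/3): chest 2 is available, opened with probability 3/5; weight (1/3)·(3/5) = 1/5.
The weights sum to 8/15.
So P(the ruby in chest 3 | the guide opened chest 2) = (1/5) / (8/15) = 3/8.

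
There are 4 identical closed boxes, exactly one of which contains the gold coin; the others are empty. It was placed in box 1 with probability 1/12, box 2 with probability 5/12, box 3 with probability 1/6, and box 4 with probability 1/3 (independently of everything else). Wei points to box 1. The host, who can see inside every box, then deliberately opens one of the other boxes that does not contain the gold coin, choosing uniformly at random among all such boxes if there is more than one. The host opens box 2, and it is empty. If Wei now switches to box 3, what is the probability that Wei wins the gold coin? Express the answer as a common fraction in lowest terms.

3/10

Apply Bayes' rule, conditioning on where the gold coin actually is.
If it is in box 1 (prior 1/12): the host has 3 equally likely choices, so probability 1/3; weight (1/12)·(1/3) = 1/36.
If it is in box 2 (prior 5/12): the host opened box 2, so this case is ruled out; weight (5/12)·0 = 0.
If it is in box 3 (prior 1/6): the host has 2 equally likely choices, so probability 1/2; weight (1/6)·(1/2) = 1/12.
If it is in box 4 (prior 1/3): the host has 2 equally likely choices, so probability 1/2; weight (1/3)·(1/2) = 1/6.
The weights sum to 5/18.
So P(the gold coin in box 3 | the host opened box 2) = (1/12) / (5/18) = 3/10.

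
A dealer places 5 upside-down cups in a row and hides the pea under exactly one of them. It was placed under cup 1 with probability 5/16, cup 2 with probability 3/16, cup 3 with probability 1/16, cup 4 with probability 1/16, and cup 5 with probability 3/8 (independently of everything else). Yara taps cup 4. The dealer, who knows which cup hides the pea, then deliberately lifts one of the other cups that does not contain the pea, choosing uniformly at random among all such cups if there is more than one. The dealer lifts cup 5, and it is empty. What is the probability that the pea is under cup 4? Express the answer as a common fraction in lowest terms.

1/13

Consider each possible location of the pea in turn.
If it is under cup 1 (prior 5/16): the dealer has 3 equally likely choices, so probability 1/3; weight (5/16)·(1/3) = 5/48.
If it is under cup 2 (prior 3/16): the dealer has 3 equally likely choices, so probability 1/3; weight (3/16)·(1/3) = 1/16.
If it is under cup 3 (prior 1/16): the dealer has 3 equally likely choices, so probability 1/3; weight (1/16)·(1/3) = 1/48.
If it is under cup 4 (prior 1/16): the dealer has 4 equally likely choices, so probability 1/4; weight (1/16)·(1/4) = 1/64.
If it is under cup 5 (prior 3/8): the dealer opened cup 5, so this case is ruled out; weight (3/8)·0 = 0.
The weights sum to 13/64.
So P(the pea under cup 4 | the dealer opened cup 5) = (1/64) / (13/64) = 1/13.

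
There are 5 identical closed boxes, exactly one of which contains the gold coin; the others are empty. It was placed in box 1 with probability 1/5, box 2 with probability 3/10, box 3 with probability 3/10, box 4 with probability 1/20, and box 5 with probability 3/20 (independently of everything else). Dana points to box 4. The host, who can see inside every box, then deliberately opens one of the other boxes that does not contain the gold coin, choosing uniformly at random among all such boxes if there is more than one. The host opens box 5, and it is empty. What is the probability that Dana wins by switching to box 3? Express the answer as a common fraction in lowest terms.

24/67

Apply Bayes' rule, conditioning on where the gold coin actually is.
If it is in box 1 (prior 1/5): the host has 3 equally likely choices, so probability 1/3; weight (1/5)·(1/3) = 1/15.
If it is in either of boxes 2 and 3 (prior 3/10 each): the host has 3 equally likely choices, so probability 1/3; weight (3/10)·(1/3) = 1/10 each.
If it is in box 4 (prior 1/20): the host has 4 equally likely choices, so probability 1/4; weight (1/20)·(1/4) = 1/80.
If it is in box 5 (prior 3/20): the host opened box 5, so this case is ruled out; weight (3/20)·0 = 0.
The weights sum to 67/240.
So P(the gold coin in box 3 | the host opened box 5) = (1/10) / (67/240) = 24/67.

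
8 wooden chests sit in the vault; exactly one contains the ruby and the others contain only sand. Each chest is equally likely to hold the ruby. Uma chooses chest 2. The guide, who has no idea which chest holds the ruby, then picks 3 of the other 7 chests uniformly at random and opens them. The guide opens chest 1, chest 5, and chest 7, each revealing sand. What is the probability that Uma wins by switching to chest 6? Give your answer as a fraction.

1/5

Because the guide chose which chests to open without knowing where the ruby is, the choice is independent of the prize location. Learning that none of the 3 opened chests holds the ruby simply rules out those 3 locations and leaves the remaining 5 chests still equally likely by symmetry.
So P(the ruby in chest 6) = 1/5.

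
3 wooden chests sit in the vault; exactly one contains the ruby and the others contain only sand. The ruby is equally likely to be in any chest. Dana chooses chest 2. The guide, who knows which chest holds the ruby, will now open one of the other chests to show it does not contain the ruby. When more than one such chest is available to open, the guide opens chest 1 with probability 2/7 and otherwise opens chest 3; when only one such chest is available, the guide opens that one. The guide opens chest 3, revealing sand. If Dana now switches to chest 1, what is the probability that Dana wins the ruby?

Apply Bayes' rule, conditioning on where the ruby actually is.
If it is in chest 1 (prior 1/3): only chest 3 is available, probability 1; weight (1/3)·1 = 1/3.
If it is in chest 2 (prior 1/3): chest 1 is available but not opened, probability 5/7; weight (1/3)·(5/7) = 5/21.
If it is in chest 3 (prior 1/3): the guide opened chest 3, so this case is ruled out; weight (1/3)·0 = 0.
The weights sum to 4/7.
So P(the ruby in chest 1 | the guide opened chest 3) = (1/3) / (4/7) = 7/12.

7/12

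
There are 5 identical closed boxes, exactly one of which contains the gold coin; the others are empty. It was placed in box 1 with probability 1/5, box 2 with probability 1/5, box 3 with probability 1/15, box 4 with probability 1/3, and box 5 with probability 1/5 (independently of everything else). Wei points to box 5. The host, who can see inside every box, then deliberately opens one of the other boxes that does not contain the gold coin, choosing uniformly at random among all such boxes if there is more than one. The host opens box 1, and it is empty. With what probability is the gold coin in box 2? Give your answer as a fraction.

4/15

Consider each possible location of the gold coin in turn.
If it is in box 1 (prior 1/5): the host opened box 1, so this case is ruled out; weight (1/5)·0 = 0.
If it is in box 2 (prior 1/5): the host has 3 equally likely choices, so probability 1/3; weight (1/5)·(1/3) = 1/15.
If it is in box 3 (prior 1/15): the host has 3 equally likely choices, so probability 1/3; weight (1/15)·(1/3) = 1/45.
If it is in box 4 (prior 1/3): the host has 3 equally likely choices, so probability 1/3; weight (1/3)·(1/3) = 1/9.
If it is in box 5 (prior 1/5): the host has 4 equally likely choices, so probability 1/4; weight (1/5)·(1/4) = 1/20.
The weights sum to 1/4.
So P(the gold coin in box 2 | the host opened box 1) = (1/15) / (1/4) = 4/15.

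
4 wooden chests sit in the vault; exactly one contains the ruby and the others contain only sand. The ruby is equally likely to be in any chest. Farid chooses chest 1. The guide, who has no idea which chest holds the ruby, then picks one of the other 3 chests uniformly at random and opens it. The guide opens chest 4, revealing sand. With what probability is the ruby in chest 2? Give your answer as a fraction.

1/3

Apply Bayes' rule, conditioning on where the ruby actually is.
If it is in any of chests 1, 2, and 3 (prior 1/4 each): the guide picks chest 4 with probability 1/3 regardless, and it is not the prize; weight (1/4)·(1/3) = 1/12 each.
If it is in chest 4 (prior 1/4): the guide opened chest 4, so this case is ruled out; weight (1/4)·0 = 0.
The weights sum to 1/4.
So P(the ruby in chest 2 | the guide opened chest 4) = (1/12) / (1/4) = 1/3.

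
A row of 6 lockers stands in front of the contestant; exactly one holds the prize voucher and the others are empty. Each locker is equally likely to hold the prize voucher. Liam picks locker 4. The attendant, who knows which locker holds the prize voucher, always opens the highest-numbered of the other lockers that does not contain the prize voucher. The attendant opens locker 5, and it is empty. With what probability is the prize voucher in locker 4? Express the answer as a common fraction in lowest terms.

0

Condition on the true location of the prize voucher.
If it is in any of lockers 1, 2, 3, and 4 (prior 1/6 each): the attendant would have opened locker 6 instead, probability 0; weight (1/6)·0 = 0 each.
If it is in locker 5 (prior 1/6): the attendant opened locker 5, so this case is ruled out; weight (1/6)·0 = 0.
If it is in locker 6 (prior 1/6): locker 5 is the highest-numbered option available, probability 1; weight (1/6)·1 = 1/6.
The weights sum to 1/6.
So P(the prize voucher in locker 4 | the attendant opened locker 5) = 0 / (1/6) = 0.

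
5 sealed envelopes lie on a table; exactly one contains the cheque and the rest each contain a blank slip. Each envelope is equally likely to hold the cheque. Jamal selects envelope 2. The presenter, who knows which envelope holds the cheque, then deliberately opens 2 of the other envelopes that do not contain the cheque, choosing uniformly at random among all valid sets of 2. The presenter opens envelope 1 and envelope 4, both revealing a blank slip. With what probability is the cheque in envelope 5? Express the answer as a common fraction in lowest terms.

2/5

Consider each possible location of the cheque in turn.
If it is in either of envelopes 1 and 4 (prior 1/5 each): that envelope was opened and seen not to hold the prize — ruled out; weight (1/5)·0 = 0 each.
If it is in envelope 2 (prior 1/5): the presenter has 6 equally likely choices, so probability 1/6; weight (1/5)·(1/6) = 1/30.
If it is in either of envelopes 3 and 5 (prior 1/5 each): the presenter has 3 equally likely choices, so probability 1/3; weight (1/5)·(1/3) = 1/15 each.
The weights sum to 1/6.
So P(the cheque in envelope 5 | the presenter opened envelope 1 and envelope 4) = (1/15) / (1/6) = 2/5.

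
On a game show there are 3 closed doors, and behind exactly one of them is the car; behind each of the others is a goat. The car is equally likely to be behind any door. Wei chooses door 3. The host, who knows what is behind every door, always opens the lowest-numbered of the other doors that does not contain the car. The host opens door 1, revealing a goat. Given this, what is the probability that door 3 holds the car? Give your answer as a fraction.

Condition on the true location of the car.
If it is behind door 1 (prior 1/3): the host opened door 1, so this case is ruled out; weight (1/3)·0 = 0.
If it is behind either of doors 2 and 3 (prior 1/3 each): door 1 is the lowest-numbered option available, probability 1; weight (1/3)·1 = 1/3 each.
The weights sum to 2/3.
So P(the car behind door 3 | the host opened door 1) = (1/3) / (2/3) = 1/2.

1/2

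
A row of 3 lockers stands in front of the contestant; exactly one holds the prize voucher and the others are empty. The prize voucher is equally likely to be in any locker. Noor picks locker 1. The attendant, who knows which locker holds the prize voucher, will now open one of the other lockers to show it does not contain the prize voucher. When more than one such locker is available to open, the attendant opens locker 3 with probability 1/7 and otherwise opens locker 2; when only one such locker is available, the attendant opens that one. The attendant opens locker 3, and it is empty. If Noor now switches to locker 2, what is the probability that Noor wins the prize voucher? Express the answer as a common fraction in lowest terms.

7/8

Consider each possible location of the prize voucher in turn.
If it is in locker 1 (prior 1/3): locker 3 is available, opened with probability 1/7; weight (1/3)·(1/7) = 1/21.
If it is in locker 2 (prior 1/3): only locker 3 is available, probability 1; weight (1/3)·1 = 1/3.
If it is in locker 3 (prior 1/3): the attendant opened locker 3, so this case is ruled out; weight (1/3)·0 = 0.
The weights sum to 8/21.
So P(the prize voucher in locker 2 | the attendant opened locker 3) = (1/3) / (8/21) = 7/8.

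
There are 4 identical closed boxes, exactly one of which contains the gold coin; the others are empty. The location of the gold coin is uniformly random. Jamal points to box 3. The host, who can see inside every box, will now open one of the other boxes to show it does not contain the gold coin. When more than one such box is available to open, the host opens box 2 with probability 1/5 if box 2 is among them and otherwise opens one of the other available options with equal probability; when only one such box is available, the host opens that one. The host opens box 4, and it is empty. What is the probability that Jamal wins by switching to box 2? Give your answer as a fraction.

5/17

Apply Bayes' rule, conditioning on where the gold coin actually is.
If it is in box 1 (prior 1/4): box 2 is available but not opened, probability 4/5; weight (1/4)·(4/5) = 1/5.
If it is in box 2 (prior 1/4): box 2 holds the prize so is unavailable; the host chooses uniformly among the 2 others, probability 1/2; weight (1/4)·(1/2) = 1/8.
If it is in box 3 (prior 1/4): box 2 is available but not opened; box 4 gets probability (1 − 1/5)/2 = 2/5; weight (1/4)·(2/5) = 1/10.
If it is in box 4 (prior 1/4): the host opened box 4, so this case is ruled out; weight (1/4)·0 = 0.
The weights sum to 17/40.
So P(the gold coin in box 2 | the host opened box 4) = (1/8) / (17/40) = 5/17.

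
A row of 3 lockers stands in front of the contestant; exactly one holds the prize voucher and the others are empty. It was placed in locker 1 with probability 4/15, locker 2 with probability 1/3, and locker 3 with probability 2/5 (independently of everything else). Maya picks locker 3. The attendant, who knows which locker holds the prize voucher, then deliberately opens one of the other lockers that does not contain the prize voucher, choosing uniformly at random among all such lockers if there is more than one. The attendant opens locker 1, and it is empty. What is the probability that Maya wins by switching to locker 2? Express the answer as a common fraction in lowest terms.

5/8

Consider each possible location of the prize voucher in turn.
If it is in locker 1 (prior 4/15): the attendant opened locker 1, so this case is ruled out; weight (4/15)·0 = 0.
If it is in locker 2 (prior 1/3): the attendant has no choice, probability 1; weight (1/3)·1 = 1/3.
If it is in locker 3 (prior 2/5): the attendant has 2 equally likely choices, so probability 1/2; weight (2/5)·(1/2) = 1/5.
The weights sum to 8/15.
So P(the prize voucher in locker 2 | the attendant opened locker 1) = (1/3) / (8/15) = 5/8.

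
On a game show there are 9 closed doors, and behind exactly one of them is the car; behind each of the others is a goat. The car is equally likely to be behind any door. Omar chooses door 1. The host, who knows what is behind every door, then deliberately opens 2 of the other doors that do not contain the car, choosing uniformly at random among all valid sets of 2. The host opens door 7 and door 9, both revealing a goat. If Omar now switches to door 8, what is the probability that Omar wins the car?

4/27

Condition on the true location of the car.
If it is behind door 1 (prior 1/9): the host has 28 equally likely choices, so probability 1/28; weight (1/9)·(1/28) = 1/252.
If it is behind any of doors 2, 3, 4, 5, 6, and 8 (prior 1/9 each): the host has 21 equally likely choices, so probability 1/21; weight (1/9)·(1/21) = 1/189 each.
If it is behind either of doors 7 and 9 (prior 1/9 each): that door was opened and seen not to hold the prize — ruled out; weight (1/9)·0 = 0 each.
The weights sum to 1/28.
So P(the car behind door 8 | the host opened door 7 and door 9) = (1/189) / (1/28) = 4/27.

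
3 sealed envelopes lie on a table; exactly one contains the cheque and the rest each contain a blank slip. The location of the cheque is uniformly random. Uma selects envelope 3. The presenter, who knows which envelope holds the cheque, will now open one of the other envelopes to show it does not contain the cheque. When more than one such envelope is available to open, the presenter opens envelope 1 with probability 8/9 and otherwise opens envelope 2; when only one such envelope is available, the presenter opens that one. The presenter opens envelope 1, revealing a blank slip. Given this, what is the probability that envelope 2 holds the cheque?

Apply Bayes' rule, conditioning on where the cheque actually is.
If it is in envelope 1 (prior 1/3): the presenter opened envelope 1, so this case is ruled out; weight (1/3)·0 = 0.
If it is in envelope 2 (prior 1/3): only envelope 1 is available, probability 1; weight (1/3)·1 = 1/3.
If it is in envelope 3 (prior 1/3): envelope 1 is available, opened with probability 8/9; weight (1/3)·(8/9) = 8/27.
The weights sum to 17/27.
So P(the cheque in envelope 2 | the presenter opened envelope 1) = (1/3) / (17/27) = 9/17.

9/17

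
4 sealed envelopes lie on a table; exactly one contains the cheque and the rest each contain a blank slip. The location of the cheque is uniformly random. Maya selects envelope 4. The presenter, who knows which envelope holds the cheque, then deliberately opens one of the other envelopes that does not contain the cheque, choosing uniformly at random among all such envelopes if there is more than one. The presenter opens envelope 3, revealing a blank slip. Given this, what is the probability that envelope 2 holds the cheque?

3/8

Apply Bayes' rule, conditioning on where the cheque actually is.
If it is in either of envelopes 1 and 2 (prior 1/4 each): the presenter has 2 equally likely choices, so probability 1/2; weight (1/4)·(1/2) = 1/8 each.
If it is in envelope 3 (prior 1/4): the presenter opened envelope 3, so this case is ruled out; weight (1/4)·0 = 0.
If it is in envelope 4 (prior 1/4): the presenter has 3 equally likely choices, so probability 1/3; weight (1/4)·(1/3) = 1/12.
The weights sum to 1/3.
So P(the cheque in envelope 2 | the presenter opened envelope 3) = (1/8) / (1/3) = 3/8.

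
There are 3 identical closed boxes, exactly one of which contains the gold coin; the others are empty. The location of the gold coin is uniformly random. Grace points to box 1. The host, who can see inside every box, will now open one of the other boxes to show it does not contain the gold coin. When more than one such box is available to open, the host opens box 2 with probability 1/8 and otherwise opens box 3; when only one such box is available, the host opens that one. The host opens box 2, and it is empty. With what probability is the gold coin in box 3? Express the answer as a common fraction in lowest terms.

8/9

Condition on the true location of the gold coin.
If it is in box 1 (prior 1/3): box 2 is available, opened with probability 1/8; weight (1/3)·(1/8) = 1/24.
If it is in box 2 (prior 1/3): the host opened box 2, so this case is ruled out; weight (1/3)·0 = 0.
If it is in box 3 (prior 1/3): only box 2 is available, probability 1; weight (1/3)·1 = 1/3.
The weights sum to 3/8.
So P(the gold coin in box 3 | the host opened box 2) = (1/3) / (3/8) = 8/9.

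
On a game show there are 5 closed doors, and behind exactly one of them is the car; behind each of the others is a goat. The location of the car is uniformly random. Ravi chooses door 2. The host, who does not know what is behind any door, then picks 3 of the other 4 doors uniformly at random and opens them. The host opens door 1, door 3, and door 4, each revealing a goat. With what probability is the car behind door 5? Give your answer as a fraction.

Condition on the true location of the car.
If it is behind any of doors 1, 3, and 4 (prior 1/5 each): that door was opened and seen not to hold the prize — ruled out; weight (1/5)·0 = 0 each.
If it is behind either of doors 2 and 5 (prior 1/5 each): the host picks exactly this set with probability 1/4 regardless, and none is the prize; weight (1/5)·(1/4) = 1/20 each.
The weights sum to 1/10.
So P(the car behind door 5 | the host opened door 1, door 3, and door 4) = (1/20) / (1/10) = 1/2.

1/2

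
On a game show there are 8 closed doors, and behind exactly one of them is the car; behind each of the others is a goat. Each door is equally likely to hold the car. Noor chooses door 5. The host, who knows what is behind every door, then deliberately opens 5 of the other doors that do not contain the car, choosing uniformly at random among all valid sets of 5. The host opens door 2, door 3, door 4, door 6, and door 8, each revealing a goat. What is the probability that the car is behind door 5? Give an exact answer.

Condition on the true location of the car.
If it is behind either of doors 1 and 7 (prior 1/8 each): the host has 6 equally likely choices, so probability 1/6; weight (1/8)·(1/6) = 1/48 each.
If it is behind any of doors 2, 3, 4, 6, and 8 (prior 1/8 each): that door was opened and seen not to hold the prize — ruled out; weight (1/8)·0 = 0 each.
If it is behind door 5 (prior 1/8): the host has 21 equally likely choices, so probability 1/21; weight (1/8)·(1/21) = 1/168.
The weights sum to 1/21.
So P(the car behind door 5 | the host opened door 2, door 3, door 4, door 6, and door 8) = (1/168) / (1/21) = 1/8.

1/8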